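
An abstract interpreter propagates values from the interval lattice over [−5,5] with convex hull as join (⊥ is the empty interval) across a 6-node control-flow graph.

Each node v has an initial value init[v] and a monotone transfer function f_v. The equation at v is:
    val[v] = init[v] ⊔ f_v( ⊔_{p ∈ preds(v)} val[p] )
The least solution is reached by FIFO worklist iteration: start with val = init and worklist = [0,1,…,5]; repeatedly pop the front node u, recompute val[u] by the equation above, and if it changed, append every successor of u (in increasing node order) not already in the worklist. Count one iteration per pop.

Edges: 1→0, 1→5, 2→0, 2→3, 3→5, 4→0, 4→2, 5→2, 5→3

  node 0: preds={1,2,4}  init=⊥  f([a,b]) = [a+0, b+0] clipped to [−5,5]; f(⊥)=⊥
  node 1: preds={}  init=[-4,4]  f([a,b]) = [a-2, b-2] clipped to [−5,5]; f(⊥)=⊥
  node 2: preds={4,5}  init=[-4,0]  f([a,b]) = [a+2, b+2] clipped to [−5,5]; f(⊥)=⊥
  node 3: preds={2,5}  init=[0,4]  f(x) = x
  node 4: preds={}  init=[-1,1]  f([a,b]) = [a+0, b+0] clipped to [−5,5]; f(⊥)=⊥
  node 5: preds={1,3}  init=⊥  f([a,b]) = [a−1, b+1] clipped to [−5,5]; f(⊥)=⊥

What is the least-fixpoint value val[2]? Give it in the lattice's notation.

Worklist (11 pops):
  #1 pop 0: in=[-4,4] → [-4,4] (was ⊥); enqueue []
  #2 pop 1: in=⊥ → [-4,4] (no change)
  #3 pop 2: in=[-1,1] → [-4,3] (was [-4,0]); enqueue [0]
  #4 pop 3: in=[-4,3] → [-4,4] (was [0,4]); enqueue []
  #5 pop 4: in=⊥ → [-1,1] (no change)
  #6 pop 5: in=[-4,4] → [-5,5] (was ⊥); enqueue [2,3]
  #7 pop 0: in=[-4,4] → [-4,4] (no change)
  #8 pop 2: in=[-5,5] → [-4,5] (was [-4,3]); enqueue [0]
  #9 pop 3: in=[-5,5] → [-5,5] (was [-4,4]); enqueue [5]
  #10 pop 0: in=[-4,5] → [-4,5] (was [-4,4]); enqueue []
  #11 pop 5: in=[-5,5] → [-5,5] (no change)

Fixpoint:
  val[0] = [-4,5]
  val[1] = [-4,4]
  val[2] = [-4,5]
  val[3] = [-5,5]
  val[4] = [-1,1]
  val[5] = [-5,5]

[-4,5]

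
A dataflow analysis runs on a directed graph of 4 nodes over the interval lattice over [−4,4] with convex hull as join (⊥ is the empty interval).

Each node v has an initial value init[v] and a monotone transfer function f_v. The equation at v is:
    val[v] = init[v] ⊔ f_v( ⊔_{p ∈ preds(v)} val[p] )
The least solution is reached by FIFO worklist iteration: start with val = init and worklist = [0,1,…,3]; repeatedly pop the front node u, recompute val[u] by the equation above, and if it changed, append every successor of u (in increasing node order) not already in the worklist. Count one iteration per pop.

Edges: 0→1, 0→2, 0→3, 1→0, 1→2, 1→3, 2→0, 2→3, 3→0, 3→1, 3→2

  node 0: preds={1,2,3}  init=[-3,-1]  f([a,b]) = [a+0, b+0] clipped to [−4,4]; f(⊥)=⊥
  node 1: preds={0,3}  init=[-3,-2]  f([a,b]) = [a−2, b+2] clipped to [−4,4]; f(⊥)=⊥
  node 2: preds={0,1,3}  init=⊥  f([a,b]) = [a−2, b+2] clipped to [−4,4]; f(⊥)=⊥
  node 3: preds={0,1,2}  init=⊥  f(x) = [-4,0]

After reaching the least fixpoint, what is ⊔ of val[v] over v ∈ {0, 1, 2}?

Trace (12 dequeues):
  [1] u=0 | in [-3,-2] | out [-3,-1] | ==
  [2] u=1 | in [-3,-1] | out [-4,1] | prev [-3,-2] | push {0}
  [3] u=2 | in [-4,1] | out [-4,3] | prev ⊥ | push {}
  [4] u=3 | in [-4,3] | out [-4,0] | prev ⊥ | push {1,2}
  [5] u=0 | in [-4,3] | out [-4,3] | prev [-3,-1] | push {3}
  [6] u=1 | in [-4,3] | out [-4,4] | prev [-4,1] | push {0}
  [7] u=2 | in [-4,4] | out [-4,4] | prev [-4,3] | push {}
  [8] u=3 | in [-4,4] | out [-4,0] | ==
  [9] u=0 | in [-4,4] | out [-4,4] | prev [-4,3] | push {1,2,3}
  [10] u=1 | in [-4,4] | out [-4,4] | ==
  [11] u=2 | in [-4,4] | out [-4,4] | ==
  [12] u=3 | in [-4,4] | out [-4,0] | ==

Converged values:
  [0] [-4,4]
  [1] [-4,4]
  [2] [-4,4]
  [3] [-4,0]

[-4,4]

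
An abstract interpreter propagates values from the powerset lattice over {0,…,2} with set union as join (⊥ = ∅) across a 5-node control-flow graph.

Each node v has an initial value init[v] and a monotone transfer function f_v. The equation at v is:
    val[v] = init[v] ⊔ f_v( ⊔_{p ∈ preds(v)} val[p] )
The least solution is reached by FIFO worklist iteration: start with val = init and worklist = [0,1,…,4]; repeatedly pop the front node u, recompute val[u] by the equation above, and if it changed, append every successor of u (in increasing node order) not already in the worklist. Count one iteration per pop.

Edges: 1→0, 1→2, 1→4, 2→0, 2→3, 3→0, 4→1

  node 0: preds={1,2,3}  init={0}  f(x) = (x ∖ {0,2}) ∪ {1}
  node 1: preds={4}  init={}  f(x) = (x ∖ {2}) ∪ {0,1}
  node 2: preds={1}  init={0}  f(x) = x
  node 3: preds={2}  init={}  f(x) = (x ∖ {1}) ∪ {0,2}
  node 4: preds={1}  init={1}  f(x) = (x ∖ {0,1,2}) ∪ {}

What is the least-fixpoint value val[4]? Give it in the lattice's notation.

Iteration log — 6 steps:
  step 1. node 0  ⊔preds={0}  new={0,1}  old={0}  +wl: 
  step 2. node 1  ⊔preds={1}  new={0,1}  old={}  +wl: 0
  step 3. node 2  ⊔preds={0,1}  new={0,1}  old={0}  +wl: 
  step 4. node 3  ⊔preds={0,1}  new={0,2}  old={}  +wl: 
  step 5. node 4  ⊔preds={0,1}  new={1}  stable
  step 6. node 0  ⊔preds={0,1,2}  new={0,1}  stable

Least fixpoint reached:
  node 0: {0,1}
  node 1: {0,1}
  node 2: {0,1}
  node 3: {0,2}
  node 4: {1}

{1}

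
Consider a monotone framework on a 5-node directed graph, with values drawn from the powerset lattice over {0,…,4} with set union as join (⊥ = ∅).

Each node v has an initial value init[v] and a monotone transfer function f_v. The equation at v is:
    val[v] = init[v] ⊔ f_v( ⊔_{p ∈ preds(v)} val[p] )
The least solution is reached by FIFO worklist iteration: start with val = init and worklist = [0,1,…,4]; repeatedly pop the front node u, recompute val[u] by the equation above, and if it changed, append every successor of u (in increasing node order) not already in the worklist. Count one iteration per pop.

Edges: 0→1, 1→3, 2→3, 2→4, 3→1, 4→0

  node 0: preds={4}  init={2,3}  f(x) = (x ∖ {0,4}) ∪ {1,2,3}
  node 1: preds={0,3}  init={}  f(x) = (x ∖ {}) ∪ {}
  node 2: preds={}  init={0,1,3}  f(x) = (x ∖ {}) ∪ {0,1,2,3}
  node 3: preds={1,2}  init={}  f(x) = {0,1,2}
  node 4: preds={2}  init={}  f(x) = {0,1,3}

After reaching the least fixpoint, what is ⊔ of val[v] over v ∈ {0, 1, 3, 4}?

{0,1,2,3}

Iteration log — 8 steps:
  step 1. node 0  ⊔preds={}  new={1,2,3}  old={2,3}  +wl: 
  step 2. node 1  ⊔preds={1,2,3}  new={1,2,3}  old={}  +wl: 
  step 3. node 2  ⊔preds={}  new={0,1,2,3}  old={0,1,3}  +wl: 
  step 4. node 3  ⊔preds={0,1,2,3}  new={0,1,2}  old={}  +wl: 1
  step 5. node 4  ⊔preds={0,1,2,3}  new={0,1,3}  old={}  +wl: 0
  step 6. node 1  ⊔preds={0,1,2,3}  new={0,1,2,3}  old={1,2,3}  +wl: 3
  step 7. node 0  ⊔preds={0,1,3}  new={1,2,3}  stable
  step 8. node 3  ⊔preds={0,1,2,3}  new={0,1,2}  stable

Least fixpoint reached:
  node 0: {1,2,3}
  node 1: {0,1,2,3}
  node 2: {0,1,2,3}
  node 3: {0,1,2}
  node 4: {0,1,3}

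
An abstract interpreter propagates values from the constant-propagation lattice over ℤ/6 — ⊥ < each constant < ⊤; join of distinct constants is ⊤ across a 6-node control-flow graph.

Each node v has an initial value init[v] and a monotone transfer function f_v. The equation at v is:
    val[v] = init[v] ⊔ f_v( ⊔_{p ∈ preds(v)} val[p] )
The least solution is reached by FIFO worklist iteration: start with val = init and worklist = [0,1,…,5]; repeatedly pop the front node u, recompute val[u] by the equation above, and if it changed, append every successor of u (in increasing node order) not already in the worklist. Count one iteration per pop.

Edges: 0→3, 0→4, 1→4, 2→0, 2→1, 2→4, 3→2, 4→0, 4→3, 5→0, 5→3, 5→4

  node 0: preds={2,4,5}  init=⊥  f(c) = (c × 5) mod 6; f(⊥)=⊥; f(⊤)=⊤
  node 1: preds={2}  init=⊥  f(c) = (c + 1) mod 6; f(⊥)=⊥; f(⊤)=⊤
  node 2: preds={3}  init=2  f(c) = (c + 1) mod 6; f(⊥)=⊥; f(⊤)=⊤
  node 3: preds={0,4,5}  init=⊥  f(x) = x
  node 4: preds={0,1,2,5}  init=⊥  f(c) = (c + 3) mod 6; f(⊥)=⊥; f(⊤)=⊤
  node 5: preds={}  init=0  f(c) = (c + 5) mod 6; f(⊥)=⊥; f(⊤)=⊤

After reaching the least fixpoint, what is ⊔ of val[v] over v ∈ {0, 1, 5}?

Iteration log — 11 steps:
  step 1. node 0  ⊔preds=⊤  new=⊤  old=⊥  +wl: 
  step 2. node 1  ⊔preds=2  new=3  old=⊥  +wl: 
  step 3. node 2  ⊔preds=⊥  new=2  stable
  step 4. node 3  ⊔preds=⊤  new=⊤  old=⊥  +wl: 2
  step 5. node 4  ⊔preds=⊤  new=⊤  old=⊥  +wl: 0,3
  step 6. node 5  ⊔preds=⊥  new=0  stable
  step 7. node 2  ⊔preds=⊤  new=⊤  old=2  +wl: 1,4
  step 8. node 0  ⊔preds=⊤  new=⊤  stable
  step 9. node 3  ⊔preds=⊤  new=⊤  stable
  step 10. node 1  ⊔preds=⊤  new=⊤  old=3  +wl: 
  step 11. node 4  ⊔preds=⊤  new=⊤  stable

Least fixpoint reached:
  node 0: ⊤
  node 1: ⊤
  node 2: ⊤
  node 3: ⊤
  node 4: ⊤
  node 5: 0

⊤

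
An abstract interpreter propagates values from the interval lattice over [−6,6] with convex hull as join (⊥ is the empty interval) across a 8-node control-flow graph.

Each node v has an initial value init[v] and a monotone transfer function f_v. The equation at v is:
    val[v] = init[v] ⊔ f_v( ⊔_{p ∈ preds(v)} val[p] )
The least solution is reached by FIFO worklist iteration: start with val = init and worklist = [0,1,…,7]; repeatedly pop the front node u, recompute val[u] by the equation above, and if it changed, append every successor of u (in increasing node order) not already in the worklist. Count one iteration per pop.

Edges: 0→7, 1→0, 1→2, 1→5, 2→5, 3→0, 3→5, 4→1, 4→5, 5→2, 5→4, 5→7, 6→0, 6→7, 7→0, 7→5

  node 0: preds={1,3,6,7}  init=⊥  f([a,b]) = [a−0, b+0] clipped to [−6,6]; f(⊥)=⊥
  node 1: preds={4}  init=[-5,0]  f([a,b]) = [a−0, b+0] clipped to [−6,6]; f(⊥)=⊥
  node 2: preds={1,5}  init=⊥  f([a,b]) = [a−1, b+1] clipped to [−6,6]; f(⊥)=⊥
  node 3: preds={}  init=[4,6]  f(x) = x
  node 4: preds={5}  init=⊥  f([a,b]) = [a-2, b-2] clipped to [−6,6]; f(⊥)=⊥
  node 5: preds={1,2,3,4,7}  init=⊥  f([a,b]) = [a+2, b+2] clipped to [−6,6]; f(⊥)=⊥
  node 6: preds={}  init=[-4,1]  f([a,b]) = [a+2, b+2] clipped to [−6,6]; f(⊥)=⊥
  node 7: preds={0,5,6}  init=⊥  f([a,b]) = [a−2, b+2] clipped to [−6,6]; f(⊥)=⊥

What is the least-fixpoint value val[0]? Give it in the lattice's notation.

Iteration log — 17 steps:
  step 1. node 0  ⊔preds=[-5,6]  new=[-5,6]  old=⊥  +wl: 
  step 2. node 1  ⊔preds=⊥  new=[-5,0]  stable
  step 3. node 2  ⊔preds=[-5,0]  new=[-6,1]  old=⊥  +wl: 
  step 4. node 3  ⊔preds=⊥  new=[4,6]  stable
  step 5. node 4  ⊔preds=⊥  new=⊥  stable
  step 6. node 5  ⊔preds=[-6,6]  new=[-4,6]  old=⊥  +wl: 2,4
  step 7. node 6  ⊔preds=⊥  new=[-4,1]  stable
  step 8. node 7  ⊔preds=[-5,6]  new=[-6,6]  old=⊥  +wl: 0,5
  step 9. node 2  ⊔preds=[-5,6]  new=[-6,6]  old=[-6,1]  +wl: 
  step 10. node 4  ⊔preds=[-4,6]  new=[-6,4]  old=⊥  +wl: 1
  step 11. node 0  ⊔preds=[-6,6]  new=[-6,6]  old=[-5,6]  +wl: 7
  step 12. node 5  ⊔preds=[-6,6]  new=[-4,6]  stable
  step 13. node 1  ⊔preds=[-6,4]  new=[-6,4]  old=[-5,0]  +wl: 0,2,5
  step 14. node 7  ⊔preds=[-6,6]  new=[-6,6]  stable
  step 15. node 0  ⊔preds=[-6,6]  new=[-6,6]  stable
  step 16. node 2  ⊔preds=[-6,6]  new=[-6,6]  stable
  step 17. node 5  ⊔preds=[-6,6]  new=[-4,6]  stable

Least fixpoint reached:
  node 0: [-6,6]
  node 1: [-6,4]
  node 2: [-6,6]
  node 3: [4,6]
  node 4: [-6,4]
  node 5: [-4,6]
  node 6: [-4,1]
  node 7: [-6,6]

[-6,6]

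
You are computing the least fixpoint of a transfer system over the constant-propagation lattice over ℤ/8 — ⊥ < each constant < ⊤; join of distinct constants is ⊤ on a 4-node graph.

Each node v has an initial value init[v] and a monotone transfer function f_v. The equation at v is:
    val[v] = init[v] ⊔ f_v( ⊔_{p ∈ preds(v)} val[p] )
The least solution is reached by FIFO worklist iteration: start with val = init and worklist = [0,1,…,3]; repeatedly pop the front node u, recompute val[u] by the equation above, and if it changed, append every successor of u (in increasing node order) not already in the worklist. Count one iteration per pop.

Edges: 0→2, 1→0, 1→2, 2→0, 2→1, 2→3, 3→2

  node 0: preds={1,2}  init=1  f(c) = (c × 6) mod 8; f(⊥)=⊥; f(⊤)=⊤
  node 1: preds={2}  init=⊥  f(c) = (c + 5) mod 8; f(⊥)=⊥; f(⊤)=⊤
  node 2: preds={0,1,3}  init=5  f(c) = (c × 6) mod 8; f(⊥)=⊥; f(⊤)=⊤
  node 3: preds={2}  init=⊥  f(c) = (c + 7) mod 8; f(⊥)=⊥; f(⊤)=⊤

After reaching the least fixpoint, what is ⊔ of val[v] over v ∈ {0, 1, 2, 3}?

⊤

Iteration log — 8 steps:
  step 1. node 0  ⊔preds=5  new=⊤  old=1  +wl: 
  step 2. node 1  ⊔preds=5  new=2  old=⊥  +wl: 0
  step 3. node 2  ⊔preds=⊤  new=⊤  old=5  +wl: 1
  step 4. node 3  ⊔preds=⊤  new=⊤  old=⊥  +wl: 2
  step 5. node 0  ⊔preds=⊤  new=⊤  stable
  step 6. node 1  ⊔preds=⊤  new=⊤  old=2  +wl: 0
  step 7. node 2  ⊔preds=⊤  new=⊤  stable
  step 8. node 0  ⊔preds=⊤  new=⊤  stable

Least fixpoint reached:
  node 0: ⊤
  node 1: ⊤
  node 2: ⊤
  node 3: ⊤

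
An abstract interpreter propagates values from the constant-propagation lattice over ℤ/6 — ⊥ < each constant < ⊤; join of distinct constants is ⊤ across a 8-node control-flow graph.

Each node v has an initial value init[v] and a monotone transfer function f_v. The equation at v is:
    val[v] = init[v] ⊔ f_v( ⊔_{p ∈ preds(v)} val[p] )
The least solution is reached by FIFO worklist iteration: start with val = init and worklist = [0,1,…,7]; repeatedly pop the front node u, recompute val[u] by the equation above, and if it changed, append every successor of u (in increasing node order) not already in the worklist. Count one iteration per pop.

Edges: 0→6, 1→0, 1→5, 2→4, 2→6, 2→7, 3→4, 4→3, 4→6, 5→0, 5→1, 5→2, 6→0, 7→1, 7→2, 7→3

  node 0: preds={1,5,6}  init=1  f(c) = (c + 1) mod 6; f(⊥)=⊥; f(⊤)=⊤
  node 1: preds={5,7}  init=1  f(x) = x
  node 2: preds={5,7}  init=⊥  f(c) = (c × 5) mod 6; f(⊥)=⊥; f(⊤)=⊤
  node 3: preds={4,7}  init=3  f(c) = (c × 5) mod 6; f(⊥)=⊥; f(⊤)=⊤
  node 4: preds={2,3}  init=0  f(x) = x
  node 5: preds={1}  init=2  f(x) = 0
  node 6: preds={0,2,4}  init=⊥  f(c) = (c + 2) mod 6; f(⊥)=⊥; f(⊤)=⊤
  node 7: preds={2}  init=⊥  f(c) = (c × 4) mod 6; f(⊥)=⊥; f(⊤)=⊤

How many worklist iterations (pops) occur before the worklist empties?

Iteration log — 18 steps:
  step 1. node 0  ⊔preds=⊤  new=⊤  old=1  +wl: 
  step 2. node 1  ⊔preds=2  new=⊤  old=1  +wl: 0
  step 3. node 2  ⊔preds=2  new=4  old=⊥  +wl: 
  step 4. node 3  ⊔preds=0  new=⊤  old=3  +wl: 
  step 5. node 4  ⊔preds=⊤  new=⊤  old=0  +wl: 3
  step 6. node 5  ⊔preds=⊤  new=⊤  old=2  +wl: 1,2
  step 7. node 6  ⊔preds=⊤  new=⊤  old=⊥  +wl: 
  step 8. node 7  ⊔preds=4  new=4  old=⊥  +wl: 
  step 9. node 0  ⊔preds=⊤  new=⊤  stable
  step 10. node 3  ⊔preds=⊤  new=⊤  stable
  step 11. node 1  ⊔preds=⊤  new=⊤  stable
  step 12. node 2  ⊔preds=⊤  new=⊤  old=4  +wl: 4,6,7
  step 13. node 4  ⊔preds=⊤  new=⊤  stable
  step 14. node 6  ⊔preds=⊤  new=⊤  stable
  step 15. node 7  ⊔preds=⊤  new=⊤  old=4  +wl: 1,2,3
  step 16. node 1  ⊔preds=⊤  new=⊤  stable
  step 17. node 2  ⊔preds=⊤  new=⊤  stable
  step 18. node 3  ⊔preds=⊤  new=⊤  stable

Least fixpoint reached:
  node 0: ⊤
  node 1: ⊤
  node 2: ⊤
  node 3: ⊤
  node 4: ⊤
  node 5: ⊤
  node 6: ⊤
  node 7: ⊤

18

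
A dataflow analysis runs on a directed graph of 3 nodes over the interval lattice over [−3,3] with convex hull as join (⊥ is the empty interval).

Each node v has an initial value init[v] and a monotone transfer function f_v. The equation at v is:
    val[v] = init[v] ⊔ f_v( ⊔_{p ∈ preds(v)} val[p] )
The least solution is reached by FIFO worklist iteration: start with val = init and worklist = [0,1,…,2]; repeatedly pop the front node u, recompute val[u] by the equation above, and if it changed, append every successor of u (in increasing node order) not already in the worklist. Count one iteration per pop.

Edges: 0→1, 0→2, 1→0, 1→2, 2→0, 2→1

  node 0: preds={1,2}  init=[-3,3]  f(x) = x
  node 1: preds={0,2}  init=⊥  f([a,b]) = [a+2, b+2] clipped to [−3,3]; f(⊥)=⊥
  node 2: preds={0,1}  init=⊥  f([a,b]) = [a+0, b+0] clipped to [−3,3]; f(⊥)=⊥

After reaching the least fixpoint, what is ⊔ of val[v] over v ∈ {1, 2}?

[-3,3]

Trace (5 dequeues):
  [1] u=0 | in ⊥ | out [-3,3] | ==
  [2] u=1 | in [-3,3] | out [-1,3] | prev ⊥ | push {0}
  [3] u=2 | in [-3,3] | out [-3,3] | prev ⊥ | push {1}
  [4] u=0 | in [-3,3] | out [-3,3] | ==
  [5] u=1 | in [-3,3] | out [-1,3] | ==

Converged values:
  [0] [-3,3]
  [1] [-1,3]
  [2] [-3,3]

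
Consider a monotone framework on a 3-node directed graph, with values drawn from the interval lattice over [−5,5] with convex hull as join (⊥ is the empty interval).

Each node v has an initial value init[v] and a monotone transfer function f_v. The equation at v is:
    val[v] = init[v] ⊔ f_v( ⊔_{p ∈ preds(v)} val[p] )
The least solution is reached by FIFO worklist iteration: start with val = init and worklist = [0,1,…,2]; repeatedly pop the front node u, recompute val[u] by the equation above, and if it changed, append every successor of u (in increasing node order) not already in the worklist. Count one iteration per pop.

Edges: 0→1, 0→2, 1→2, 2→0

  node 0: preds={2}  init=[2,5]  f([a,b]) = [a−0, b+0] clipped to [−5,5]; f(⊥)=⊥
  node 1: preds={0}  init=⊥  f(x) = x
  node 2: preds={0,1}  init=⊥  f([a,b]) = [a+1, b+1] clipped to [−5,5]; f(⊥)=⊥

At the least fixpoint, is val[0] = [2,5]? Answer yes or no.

Trace (4 dequeues):
  [1] u=0 | in ⊥ | out [2,5] | ==
  [2] u=1 | in [2,5] | out [2,5] | prev ⊥ | push {}
  [3] u=2 | in [2,5] | out [3,5] | prev ⊥ | push {0}
  [4] u=0 | in [3,5] | out [2,5] | ==

Converged values:
  [0] [2,5]
  [1] [2,5]
  [2] [3,5]

yes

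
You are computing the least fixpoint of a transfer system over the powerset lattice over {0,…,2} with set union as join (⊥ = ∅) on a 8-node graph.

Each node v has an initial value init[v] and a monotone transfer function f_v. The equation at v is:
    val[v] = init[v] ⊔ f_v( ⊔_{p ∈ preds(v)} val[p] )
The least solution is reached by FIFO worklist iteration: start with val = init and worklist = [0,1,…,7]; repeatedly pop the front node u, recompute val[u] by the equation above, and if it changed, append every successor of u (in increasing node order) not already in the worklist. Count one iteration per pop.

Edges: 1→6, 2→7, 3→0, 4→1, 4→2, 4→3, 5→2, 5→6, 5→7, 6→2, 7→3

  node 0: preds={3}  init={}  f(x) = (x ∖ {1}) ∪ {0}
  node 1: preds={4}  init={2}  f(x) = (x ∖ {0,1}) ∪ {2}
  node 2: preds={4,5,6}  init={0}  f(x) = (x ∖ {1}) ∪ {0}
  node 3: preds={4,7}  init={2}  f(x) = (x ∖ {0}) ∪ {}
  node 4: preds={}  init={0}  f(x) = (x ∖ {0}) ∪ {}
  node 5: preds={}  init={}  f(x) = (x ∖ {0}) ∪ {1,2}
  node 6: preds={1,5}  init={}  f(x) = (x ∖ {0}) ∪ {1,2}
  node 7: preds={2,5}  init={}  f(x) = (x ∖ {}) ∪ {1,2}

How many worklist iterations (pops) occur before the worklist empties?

Worklist (12 pops):
  #1 pop 0: in={2} → {0,2} (was {}); enqueue []
  #2 pop 1: in={0} → {2} (no change)
  #3 pop 2: in={0} → {0} (no change)
  #4 pop 3: in={0} → {2} (no change)
  #5 pop 4: in={} → {0} (no change)
  #6 pop 5: in={} → {1,2} (was {}); enqueue [2]
  #7 pop 6: in={1,2} → {1,2} (was {}); enqueue []
  #8 pop 7: in={0,1,2} → {0,1,2} (was {}); enqueue [3]
  #9 pop 2: in={0,1,2} → {0,2} (was {0}); enqueue [7]
  #10 pop 3: in={0,1,2} → {1,2} (was {2}); enqueue [0]
  #11 pop 7: in={0,1,2} → {0,1,2} (no change)
  #12 pop 0: in={1,2} → {0,2} (no change)

Fixpoint:
  val[0] = {0,2}
  val[1] = {2}
  val[2] = {0,2}
  val[3] = {1,2}
  val[4] = {0}
  val[5] = {1,2}
  val[6] = {1,2}
  val[7] = {0,1,2}

12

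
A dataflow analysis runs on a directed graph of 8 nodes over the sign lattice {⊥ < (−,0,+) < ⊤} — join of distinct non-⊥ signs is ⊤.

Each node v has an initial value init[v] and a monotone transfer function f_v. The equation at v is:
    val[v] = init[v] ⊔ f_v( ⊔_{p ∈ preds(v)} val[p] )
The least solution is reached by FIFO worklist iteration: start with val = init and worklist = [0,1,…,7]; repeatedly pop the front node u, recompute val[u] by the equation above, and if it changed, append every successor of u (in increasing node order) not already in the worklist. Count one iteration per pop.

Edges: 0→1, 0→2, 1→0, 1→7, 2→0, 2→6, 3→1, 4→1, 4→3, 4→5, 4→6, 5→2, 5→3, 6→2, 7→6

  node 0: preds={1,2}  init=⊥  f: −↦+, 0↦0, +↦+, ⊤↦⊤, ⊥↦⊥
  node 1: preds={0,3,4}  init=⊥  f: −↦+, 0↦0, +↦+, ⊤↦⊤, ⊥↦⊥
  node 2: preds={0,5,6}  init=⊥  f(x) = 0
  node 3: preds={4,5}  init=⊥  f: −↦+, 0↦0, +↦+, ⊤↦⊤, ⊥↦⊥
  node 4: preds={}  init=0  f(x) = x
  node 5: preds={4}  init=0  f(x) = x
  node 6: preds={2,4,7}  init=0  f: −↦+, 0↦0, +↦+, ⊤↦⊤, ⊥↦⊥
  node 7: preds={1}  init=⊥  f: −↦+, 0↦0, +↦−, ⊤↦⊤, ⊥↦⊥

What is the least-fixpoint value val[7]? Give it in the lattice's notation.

0

Trace (12 dequeues):
  [1] u=0 | in ⊥ | out ⊥ | ==
  [2] u=1 | in 0 | out 0 | prev ⊥ | push {0}
  [3] u=2 | in 0 | out 0 | prev ⊥ | push {}
  [4] u=3 | in 0 | out 0 | prev ⊥ | push {1}
  [5] u=4 | in ⊥ | out 0 | ==
  [6] u=5 | in 0 | out 0 | ==
  [7] u=6 | in 0 | out 0 | ==
  [8] u=7 | in 0 | out 0 | prev ⊥ | push {6}
  [9] u=0 | in 0 | out 0 | prev ⊥ | push {2}
  [10] u=1 | in 0 | out 0 | ==
  [11] u=6 | in 0 | out 0 | ==
  [12] u=2 | in 0 | out 0 | ==

Converged values:
  [0] 0
  [1] 0
  [2] 0
  [3] 0
  [4] 0
  [5] 0
  [6] 0
  [7] 0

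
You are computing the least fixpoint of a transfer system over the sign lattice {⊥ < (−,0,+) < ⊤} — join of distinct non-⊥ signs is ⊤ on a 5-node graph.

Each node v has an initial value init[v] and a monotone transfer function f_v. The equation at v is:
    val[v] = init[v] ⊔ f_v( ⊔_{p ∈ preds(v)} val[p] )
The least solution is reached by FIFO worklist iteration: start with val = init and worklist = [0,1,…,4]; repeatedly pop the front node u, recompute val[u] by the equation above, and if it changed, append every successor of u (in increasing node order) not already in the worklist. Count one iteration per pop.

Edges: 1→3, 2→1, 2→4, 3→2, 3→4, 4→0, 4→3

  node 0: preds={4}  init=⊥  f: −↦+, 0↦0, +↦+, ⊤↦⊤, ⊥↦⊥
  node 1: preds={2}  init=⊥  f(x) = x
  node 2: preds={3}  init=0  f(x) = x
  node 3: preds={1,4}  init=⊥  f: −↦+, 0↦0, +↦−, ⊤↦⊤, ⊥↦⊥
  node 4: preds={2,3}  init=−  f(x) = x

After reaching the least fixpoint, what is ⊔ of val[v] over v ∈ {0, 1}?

Trace (11 dequeues):
  [1] u=0 | in − | out + | prev ⊥ | push {}
  [2] u=1 | in 0 | out 0 | prev ⊥ | push {}
  [3] u=2 | in ⊥ | out 0 | ==
  [4] u=3 | in ⊤ | out ⊤ | prev ⊥ | push {2}
  [5] u=4 | in ⊤ | out ⊤ | prev − | push {0,3}
  [6] u=2 | in ⊤ | out ⊤ | prev 0 | push {1,4}
  [7] u=0 | in ⊤ | out ⊤ | prev + | push {}
  [8] u=3 | in ⊤ | out ⊤ | ==
  [9] u=1 | in ⊤ | out ⊤ | prev 0 | push {3}
  [10] u=4 | in ⊤ | out ⊤ | ==
  [11] u=3 | in ⊤ | out ⊤ | ==

Converged values:
  [0] ⊤
  [1] ⊤
  [2] ⊤
  [3] ⊤
  [4] ⊤

⊤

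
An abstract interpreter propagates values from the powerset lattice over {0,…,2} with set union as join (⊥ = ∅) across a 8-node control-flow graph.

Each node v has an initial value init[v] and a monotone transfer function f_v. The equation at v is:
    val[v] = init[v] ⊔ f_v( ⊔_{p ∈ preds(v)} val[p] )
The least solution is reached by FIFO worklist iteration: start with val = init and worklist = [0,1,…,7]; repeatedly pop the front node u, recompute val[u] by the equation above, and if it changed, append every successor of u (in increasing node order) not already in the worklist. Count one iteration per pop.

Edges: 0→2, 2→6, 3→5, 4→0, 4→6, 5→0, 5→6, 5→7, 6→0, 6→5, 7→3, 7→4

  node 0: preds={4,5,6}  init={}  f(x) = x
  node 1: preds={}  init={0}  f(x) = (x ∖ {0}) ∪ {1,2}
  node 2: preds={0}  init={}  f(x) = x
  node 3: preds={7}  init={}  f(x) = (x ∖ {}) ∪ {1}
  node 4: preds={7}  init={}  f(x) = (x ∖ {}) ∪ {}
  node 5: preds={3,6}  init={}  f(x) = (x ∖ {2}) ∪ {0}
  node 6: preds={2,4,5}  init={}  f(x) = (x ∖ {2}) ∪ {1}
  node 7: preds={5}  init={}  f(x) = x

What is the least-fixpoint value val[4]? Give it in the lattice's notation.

{0,1}

Trace (16 dequeues):
  [1] u=0 | in {} | out {} | ==
  [2] u=1 | in {} | out {0,1,2} | prev {0} | push {}
  [3] u=2 | in {} | out {} | ==
  [4] u=3 | in {} | out {1} | prev {} | push {}
  [5] u=4 | in {} | out {} | ==
  [6] u=5 | in {1} | out {0,1} | prev {} | push {0}
  [7] u=6 | in {0,1} | out {0,1} | prev {} | push {5}
  [8] u=7 | in {0,1} | out {0,1} | prev {} | push {3,4}
  [9] u=0 | in {0,1} | out {0,1} | prev {} | push {2}
  [10] u=5 | in {0,1} | out {0,1} | ==
  [11] u=3 | in {0,1} | out {0,1} | prev {1} | push {5}
  [12] u=4 | in {0,1} | out {0,1} | prev {} | push {0,6}
  [13] u=2 | in {0,1} | out {0,1} | prev {} | push {}
  [14] u=5 | in {0,1} | out {0,1} | ==
  [15] u=0 | in {0,1} | out {0,1} | ==
  [16] u=6 | in {0,1} | out {0,1} | ==

Converged values:
  [0] {0,1}
  [1] {0,1,2}
  [2] {0,1}
  [3] {0,1}
  [4] {0,1}
  [5] {0,1}
  [6] {0,1}
  [7] {0,1}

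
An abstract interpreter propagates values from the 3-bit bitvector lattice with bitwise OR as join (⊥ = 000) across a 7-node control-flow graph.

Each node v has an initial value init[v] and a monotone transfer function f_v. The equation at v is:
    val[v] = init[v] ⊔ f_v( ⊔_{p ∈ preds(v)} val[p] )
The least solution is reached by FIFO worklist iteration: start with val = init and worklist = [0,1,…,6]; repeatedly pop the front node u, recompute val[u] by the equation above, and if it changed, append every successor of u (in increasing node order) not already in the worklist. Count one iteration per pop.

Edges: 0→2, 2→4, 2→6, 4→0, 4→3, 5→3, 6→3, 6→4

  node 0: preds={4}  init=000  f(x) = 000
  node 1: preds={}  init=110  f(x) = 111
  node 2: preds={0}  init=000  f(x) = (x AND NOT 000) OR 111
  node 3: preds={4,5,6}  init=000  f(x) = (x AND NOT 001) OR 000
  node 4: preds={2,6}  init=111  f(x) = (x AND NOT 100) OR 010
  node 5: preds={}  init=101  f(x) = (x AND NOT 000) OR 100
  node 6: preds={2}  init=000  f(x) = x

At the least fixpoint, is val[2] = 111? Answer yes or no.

yes

Iteration log — 9 steps:
  step 1. node 0  ⊔preds=111  new=000  stable
  step 2. node 1  ⊔preds=000  new=111  old=110  +wl: 
  step 3. node 2  ⊔preds=000  new=111  old=000  +wl: 
  step 4. node 3  ⊔preds=111  new=110  old=000  +wl: 
  step 5. node 4  ⊔preds=111  new=111  stable
  step 6. node 5  ⊔preds=000  new=101  stable
  step 7. node 6  ⊔preds=111  new=111  old=000  +wl: 3,4
  step 8. node 3  ⊔preds=111  new=110  stable
  step 9. node 4  ⊔preds=111  new=111  stable

Least fixpoint reached:
  node 0: 000
  node 1: 111
  node 2: 111
  node 3: 110
  node 4: 111
  node 5: 101
  node 6: 111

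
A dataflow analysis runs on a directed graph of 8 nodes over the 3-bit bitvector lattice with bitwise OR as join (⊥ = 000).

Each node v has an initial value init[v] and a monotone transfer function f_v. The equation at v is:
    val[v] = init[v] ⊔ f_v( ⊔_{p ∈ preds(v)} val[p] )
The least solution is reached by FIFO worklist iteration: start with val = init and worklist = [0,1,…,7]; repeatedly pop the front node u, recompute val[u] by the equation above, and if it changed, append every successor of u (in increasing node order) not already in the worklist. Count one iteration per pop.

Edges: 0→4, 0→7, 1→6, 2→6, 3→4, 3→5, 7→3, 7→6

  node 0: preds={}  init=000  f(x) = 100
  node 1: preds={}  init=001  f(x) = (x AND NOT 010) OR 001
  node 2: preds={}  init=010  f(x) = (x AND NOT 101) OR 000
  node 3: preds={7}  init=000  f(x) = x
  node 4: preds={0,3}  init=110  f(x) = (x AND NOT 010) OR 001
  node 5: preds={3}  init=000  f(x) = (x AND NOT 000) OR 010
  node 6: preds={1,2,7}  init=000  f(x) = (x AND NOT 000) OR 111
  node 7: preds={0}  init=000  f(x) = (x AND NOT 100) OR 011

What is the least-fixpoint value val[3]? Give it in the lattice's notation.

011

Trace (12 dequeues):
  [1] u=0 | in 000 | out 100 | prev 000 | push {}
  [2] u=1 | in 000 | out 001 | ==
  [3] u=2 | in 000 | out 010 | ==
  [4] u=3 | in 000 | out 000 | ==
  [5] u=4 | in 100 | out 111 | prev 110 | push {}
  [6] u=5 | in 000 | out 010 | prev 000 | push {}
  [7] u=6 | in 011 | out 111 | prev 000 | push {}
  [8] u=7 | in 100 | out 011 | prev 000 | push {3,6}
  [9] u=3 | in 011 | out 011 | prev 000 | push {4,5}
  [10] u=6 | in 011 | out 111 | ==
  [11] u=4 | in 111 | out 111 | ==
  [12] u=5 | in 011 | out 011 | prev 010 | push {}

Converged values:
  [0] 100
  [1] 001
  [2] 010
  [3] 011
  [4] 111
  [5] 011
  [6] 111
  [7] 011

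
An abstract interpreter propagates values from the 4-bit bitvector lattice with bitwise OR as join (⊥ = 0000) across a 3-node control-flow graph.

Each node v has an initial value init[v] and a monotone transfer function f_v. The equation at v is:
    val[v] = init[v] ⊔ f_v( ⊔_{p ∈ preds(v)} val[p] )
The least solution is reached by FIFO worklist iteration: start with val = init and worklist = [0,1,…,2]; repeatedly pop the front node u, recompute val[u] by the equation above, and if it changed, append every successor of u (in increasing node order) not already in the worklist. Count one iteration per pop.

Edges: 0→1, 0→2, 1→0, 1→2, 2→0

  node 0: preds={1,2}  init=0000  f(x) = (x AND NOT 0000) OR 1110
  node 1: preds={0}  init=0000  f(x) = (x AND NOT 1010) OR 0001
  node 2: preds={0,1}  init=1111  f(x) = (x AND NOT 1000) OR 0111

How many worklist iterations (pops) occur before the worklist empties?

4

Iteration log — 4 steps:
  step 1. node 0  ⊔preds=1111  new=1111  old=0000  +wl: 
  step 2. node 1  ⊔preds=1111  new=0101  old=0000  +wl: 0
  step 3. node 2  ⊔preds=1111  new=1111  stable
  step 4. node 0  ⊔preds=1111  new=1111  stable

Least fixpoint reached:
  node 0: 1111
  node 1: 0101
  node 2: 1111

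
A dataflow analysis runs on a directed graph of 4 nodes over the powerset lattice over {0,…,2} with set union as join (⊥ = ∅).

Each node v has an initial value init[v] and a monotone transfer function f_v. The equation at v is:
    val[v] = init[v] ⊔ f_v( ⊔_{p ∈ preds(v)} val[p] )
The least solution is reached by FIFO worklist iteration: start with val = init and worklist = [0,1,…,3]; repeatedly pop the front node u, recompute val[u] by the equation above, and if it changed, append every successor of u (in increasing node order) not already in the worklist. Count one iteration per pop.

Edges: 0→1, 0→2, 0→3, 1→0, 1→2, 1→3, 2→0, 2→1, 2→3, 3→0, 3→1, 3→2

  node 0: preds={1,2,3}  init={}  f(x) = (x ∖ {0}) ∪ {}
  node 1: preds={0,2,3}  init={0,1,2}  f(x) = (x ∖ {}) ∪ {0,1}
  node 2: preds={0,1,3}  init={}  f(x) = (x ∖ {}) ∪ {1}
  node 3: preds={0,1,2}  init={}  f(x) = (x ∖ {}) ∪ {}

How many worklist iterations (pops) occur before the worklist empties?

Iteration log — 7 steps:
  step 1. node 0  ⊔preds={0,1,2}  new={1,2}  old={}  +wl: 
  step 2. node 1  ⊔preds={1,2}  new={0,1,2}  stable
  step 3. node 2  ⊔preds={0,1,2}  new={0,1,2}  old={}  +wl: 0,1
  step 4. node 3  ⊔preds={0,1,2}  new={0,1,2}  old={}  +wl: 2
  step 5. node 0  ⊔preds={0,1,2}  new={1,2}  stable
  step 6. node 1  ⊔preds={0,1,2}  new={0,1,2}  stable
  step 7. node 2  ⊔preds={0,1,2}  new={0,1,2}  stable

Least fixpoint reached:
  node 0: {1,2}
  node 1: {0,1,2}
  node 2: {0,1,2}
  node 3: {0,1,2}

7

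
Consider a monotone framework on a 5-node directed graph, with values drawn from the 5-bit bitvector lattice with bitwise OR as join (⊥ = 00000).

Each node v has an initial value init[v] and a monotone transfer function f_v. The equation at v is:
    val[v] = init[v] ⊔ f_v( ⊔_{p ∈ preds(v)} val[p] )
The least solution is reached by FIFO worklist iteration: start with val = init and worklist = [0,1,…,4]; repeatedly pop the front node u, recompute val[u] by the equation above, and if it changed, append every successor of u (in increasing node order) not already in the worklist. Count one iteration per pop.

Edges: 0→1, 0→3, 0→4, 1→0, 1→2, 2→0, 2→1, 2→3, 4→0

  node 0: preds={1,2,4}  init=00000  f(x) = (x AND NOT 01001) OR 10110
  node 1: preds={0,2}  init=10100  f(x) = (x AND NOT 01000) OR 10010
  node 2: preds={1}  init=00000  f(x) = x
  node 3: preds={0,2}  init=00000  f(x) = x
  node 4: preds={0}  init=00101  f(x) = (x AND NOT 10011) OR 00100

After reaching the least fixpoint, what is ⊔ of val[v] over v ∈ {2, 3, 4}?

10111

Trace (7 dequeues):
  [1] u=0 | in 10101 | out 10110 | prev 00000 | push {}
  [2] u=1 | in 10110 | out 10110 | prev 10100 | push {0}
  [3] u=2 | in 10110 | out 10110 | prev 00000 | push {1}
  [4] u=3 | in 10110 | out 10110 | prev 00000 | push {}
  [5] u=4 | in 10110 | out 00101 | ==
  [6] u=0 | in 10111 | out 10110 | ==
  [7] u=1 | in 10110 | out 10110 | ==

Converged values:
  [0] 10110
  [1] 10110
  [2] 10110
  [3] 10110
  [4] 00101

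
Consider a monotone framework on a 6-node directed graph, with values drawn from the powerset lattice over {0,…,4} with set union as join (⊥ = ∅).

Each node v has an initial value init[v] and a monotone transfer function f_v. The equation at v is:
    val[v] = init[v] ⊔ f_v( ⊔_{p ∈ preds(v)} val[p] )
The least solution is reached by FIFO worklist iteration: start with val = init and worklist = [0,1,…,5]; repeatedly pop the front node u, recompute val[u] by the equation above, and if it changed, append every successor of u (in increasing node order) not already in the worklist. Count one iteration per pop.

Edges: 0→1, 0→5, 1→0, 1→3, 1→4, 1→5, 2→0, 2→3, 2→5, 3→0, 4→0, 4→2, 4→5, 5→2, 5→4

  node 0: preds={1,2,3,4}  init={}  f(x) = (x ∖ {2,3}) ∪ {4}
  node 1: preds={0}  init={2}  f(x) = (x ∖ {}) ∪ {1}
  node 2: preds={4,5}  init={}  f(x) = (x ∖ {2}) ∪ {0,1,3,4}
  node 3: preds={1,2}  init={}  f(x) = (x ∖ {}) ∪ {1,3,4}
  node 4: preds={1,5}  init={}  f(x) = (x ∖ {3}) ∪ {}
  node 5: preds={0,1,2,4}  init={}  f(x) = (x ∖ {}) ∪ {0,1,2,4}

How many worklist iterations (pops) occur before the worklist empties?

Trace (15 dequeues):
  [1] u=0 | in {2} | out {4} | prev {} | push {}
  [2] u=1 | in {4} | out {1,2,4} | prev {2} | push {0}
  [3] u=2 | in {} | out {0,1,3,4} | prev {} | push {}
  [4] u=3 | in {0,1,2,3,4} | out {0,1,2,3,4} | prev {} | push {}
  [5] u=4 | in {1,2,4} | out {1,2,4} | prev {} | push {2}
  [6] u=5 | in {0,1,2,3,4} | out {0,1,2,3,4} | prev {} | push {4}
  [7] u=0 | in {0,1,2,3,4} | out {0,1,4} | prev {4} | push {1,5}
  [8] u=2 | in {0,1,2,3,4} | out {0,1,3,4} | ==
  [9] u=4 | in {0,1,2,3,4} | out {0,1,2,4} | prev {1,2,4} | push {0,2}
  [10] u=1 | in {0,1,4} | out {0,1,2,4} | prev {1,2,4} | push {3,4}
  [11] u=5 | in {0,1,2,3,4} | out {0,1,2,3,4} | ==
  [12] u=0 | in {0,1,2,3,4} | out {0,1,4} | ==
  [13] u=2 | in {0,1,2,3,4} | out {0,1,3,4} | ==
  [14] u=3 | in {0,1,2,3,4} | out {0,1,2,3,4} | ==
  [15] u=4 | in {0,1,2,3,4} | out {0,1,2,4} | ==

Converged values:
  [0] {0,1,4}
  [1] {0,1,2,4}
  [2] {0,1,3,4}
  [3] {0,1,2,3,4}
  [4] {0,1,2,4}
  [5] {0,1,2,3,4}

15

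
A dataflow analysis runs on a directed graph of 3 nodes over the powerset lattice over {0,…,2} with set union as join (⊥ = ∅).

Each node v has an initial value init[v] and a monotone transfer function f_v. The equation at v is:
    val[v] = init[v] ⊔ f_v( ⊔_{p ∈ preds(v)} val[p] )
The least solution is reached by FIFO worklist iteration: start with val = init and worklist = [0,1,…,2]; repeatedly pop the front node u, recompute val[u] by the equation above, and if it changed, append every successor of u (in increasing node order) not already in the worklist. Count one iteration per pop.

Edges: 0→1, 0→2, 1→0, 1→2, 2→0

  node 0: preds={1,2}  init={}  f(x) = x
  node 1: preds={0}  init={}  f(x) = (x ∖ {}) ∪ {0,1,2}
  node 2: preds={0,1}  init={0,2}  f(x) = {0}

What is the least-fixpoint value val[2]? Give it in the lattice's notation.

{0,2}

Iteration log — 6 steps:
  step 1. node 0  ⊔preds={0,2}  new={0,2}  old={}  +wl: 
  step 2. node 1  ⊔preds={0,2}  new={0,1,2}  old={}  +wl: 0
  step 3. node 2  ⊔preds={0,1,2}  new={0,2}  stable
  step 4. node 0  ⊔preds={0,1,2}  new={0,1,2}  old={0,2}  +wl: 1,2
  step 5. node 1  ⊔preds={0,1,2}  new={0,1,2}  stable
  step 6. node 2  ⊔preds={0,1,2}  new={0,2}  stable

Least fixpoint reached:
  node 0: {0,1,2}
  node 1: {0,1,2}
  node 2: {0,2}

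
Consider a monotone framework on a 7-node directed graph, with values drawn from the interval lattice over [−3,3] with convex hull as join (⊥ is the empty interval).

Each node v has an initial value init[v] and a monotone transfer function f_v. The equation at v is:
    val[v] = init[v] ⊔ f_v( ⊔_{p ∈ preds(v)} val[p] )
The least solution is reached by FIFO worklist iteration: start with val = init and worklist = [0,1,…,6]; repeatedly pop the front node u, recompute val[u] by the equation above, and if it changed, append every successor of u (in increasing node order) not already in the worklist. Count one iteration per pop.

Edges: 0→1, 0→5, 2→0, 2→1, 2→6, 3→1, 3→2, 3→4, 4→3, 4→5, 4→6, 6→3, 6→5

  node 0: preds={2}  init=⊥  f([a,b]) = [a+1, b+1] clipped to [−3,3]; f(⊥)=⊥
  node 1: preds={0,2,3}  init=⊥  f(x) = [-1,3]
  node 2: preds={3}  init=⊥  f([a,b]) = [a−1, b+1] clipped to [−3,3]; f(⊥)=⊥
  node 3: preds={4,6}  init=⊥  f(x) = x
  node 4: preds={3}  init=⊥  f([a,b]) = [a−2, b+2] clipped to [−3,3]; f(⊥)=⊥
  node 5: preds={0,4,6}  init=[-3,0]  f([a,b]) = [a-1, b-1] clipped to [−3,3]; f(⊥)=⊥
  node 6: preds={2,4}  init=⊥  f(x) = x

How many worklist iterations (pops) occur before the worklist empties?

Trace (7 dequeues):
  [1] u=0 | in ⊥ | out ⊥ | ==
  [2] u=1 | in ⊥ | out [-1,3] | prev ⊥ | push {}
  [3] u=2 | in ⊥ | out ⊥ | ==
  [4] u=3 | in ⊥ | out ⊥ | ==
  [5] u=4 | in ⊥ | out ⊥ | ==
  [6] u=5 | in ⊥ | out [-3,0] | ==
  [7] u=6 | in ⊥ | out ⊥ | ==

Converged values:
  [0] ⊥
  [1] [-1,3]
  [2] ⊥
  [3] ⊥
  [4] ⊥
  [5] [-3,0]
  [6] ⊥

7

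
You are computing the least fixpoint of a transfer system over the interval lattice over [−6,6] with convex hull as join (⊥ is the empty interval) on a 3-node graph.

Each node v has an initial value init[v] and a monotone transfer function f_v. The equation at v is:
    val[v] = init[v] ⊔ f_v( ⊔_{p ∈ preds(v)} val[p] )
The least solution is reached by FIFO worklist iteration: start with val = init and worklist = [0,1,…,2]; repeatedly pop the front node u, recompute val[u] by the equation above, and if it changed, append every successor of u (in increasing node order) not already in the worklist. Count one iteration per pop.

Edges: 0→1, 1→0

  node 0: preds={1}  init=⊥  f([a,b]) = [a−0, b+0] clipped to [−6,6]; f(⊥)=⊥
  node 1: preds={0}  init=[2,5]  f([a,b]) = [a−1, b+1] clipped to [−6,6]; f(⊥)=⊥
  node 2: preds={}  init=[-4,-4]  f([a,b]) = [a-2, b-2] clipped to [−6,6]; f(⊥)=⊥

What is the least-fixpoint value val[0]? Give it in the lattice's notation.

[-6,6]

Trace (19 dequeues):
  [1] u=0 | in [2,5] | out [2,5] | prev ⊥ | push {}
  [2] u=1 | in [2,5] | out [1,6] | prev [2,5] | push {0}
  [3] u=2 | in ⊥ | out [-4,-4] | ==
  [4] u=0 | in [1,6] | out [1,6] | prev [2,5] | push {1}
  [5] u=1 | in [1,6] | out [0,6] | prev [1,6] | push {0}
  [6] u=0 | in [0,6] | out [0,6] | prev [1,6] | push {1}
  [7] u=1 | in [0,6] | out [-1,6] | prev [0,6] | push {0}
  [8] u=0 | in [-1,6] | out [-1,6] | prev [0,6] | push {1}
  [9] u=1 | in [-1,6] | out [-2,6] | prev [-1,6] | push {0}
  [10] u=0 | in [-2,6] | out [-2,6] | prev [-1,6] | push {1}
  [11] u=1 | in [-2,6] | out [-3,6] | prev [-2,6] | push {0}
  [12] u=0 | in [-3,6] | out [-3,6] | prev [-2,6] | push {1}
  [13] u=1 | in [-3,6] | out [-4,6] | prev [-3,6] | push {0}
  [14] u=0 | in [-4,6] | out [-4,6] | prev [-3,6] | push {1}
  [15] u=1 | in [-4,6] | out [-5,6] | prev [-4,6] | push {0}
  [16] u=0 | in [-5,6] | out [-5,6] | prev [-4,6] | push {1}
  [17] u=1 | in [-5,6] | out [-6,6] | prev [-5,6] | push {0}
  [18] u=0 | in [-6,6] | out [-6,6] | prev [-5,6] | push {1}
  [19] u=1 | in [-6,6] | out [-6,6] | ==

Converged values:
  [0] [-6,6]
  [1] [-6,6]
  [2] [-4,-4]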